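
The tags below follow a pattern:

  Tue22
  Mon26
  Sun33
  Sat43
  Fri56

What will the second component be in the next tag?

Second component goes 22, 26, 33, 43, 56 → 72 (differences are 4, 7, 10, … (increasing by 3 each time)).

72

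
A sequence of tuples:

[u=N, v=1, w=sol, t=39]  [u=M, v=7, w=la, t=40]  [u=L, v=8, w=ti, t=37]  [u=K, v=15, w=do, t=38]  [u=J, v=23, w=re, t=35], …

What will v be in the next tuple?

38

V: each term is the sum of the two before it; 1, 7, 8, 15, 23 → 38.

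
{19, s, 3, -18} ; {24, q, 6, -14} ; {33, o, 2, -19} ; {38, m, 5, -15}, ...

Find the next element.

First value: 19, 24, 33, 38 → 47 (alternating steps +5, +9, +5, +9, …).
Letter goes s, q, o, m → k (letters move back 2 places in the alphabet).
Third value: alternating steps +3, −4, +3, −4, …; 3, 6, 2, 5 → 1.
Fourth value: alternating steps +4, −5, +4, −5, …; -18, -14, -19, -15 → -20.
So the next element is {47, k, 1, -20}.

{47, k, 1, -20}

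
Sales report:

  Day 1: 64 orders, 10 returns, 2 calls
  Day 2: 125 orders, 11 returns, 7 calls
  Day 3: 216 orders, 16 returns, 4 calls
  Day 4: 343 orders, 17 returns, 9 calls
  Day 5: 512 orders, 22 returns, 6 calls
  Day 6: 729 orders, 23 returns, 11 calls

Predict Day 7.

Orders: 64, 125, 216, 343, 512, 729 → 1000 (perfect cubes: 4³, 5³, 6³, …).
Returns goes 10, 11, 16, 17, 22, 23 → 28 (alternating steps +1, +5, +1, +5, …).
Calls: alternating steps +5, −3, +5, −3, …, so 2, 7, 4, 9, 6, 11 → 8.
Putting it together: 1000 orders, 28 returns, 8 calls.

1000 orders, 28 returns, 8 calls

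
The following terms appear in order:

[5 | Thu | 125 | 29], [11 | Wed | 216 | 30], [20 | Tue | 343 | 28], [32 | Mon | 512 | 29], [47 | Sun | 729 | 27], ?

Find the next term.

[65 | Sat | 1000 | 28]

First value: 5, 11, 20, 32, 47 → 65 (differences are 6, 9, 12, … (increasing by 3 each time)).
For the day, runs backward through the weekdays Mon→Sun: Thu, Wed, Tue, Mon, Sun → Sat.
Third value goes 125, 216, 343, 512, 729 → 1000 (perfect cubes: 5³, 6³, 7³, …).
For the fourth value, alternating steps +1, −2, +1, −2, …: 29, 30, 28, 29, 27 → 28.
Putting it together: [65 | Sat | 1000 | 28].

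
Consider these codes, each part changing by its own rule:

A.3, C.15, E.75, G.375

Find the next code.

I.1875

Letter — letters move forward 2 places in the alphabet: A, C, E, G → I.
Second component goes 3, 15, 75, 375 → 1875 (×5 each step).
So the next code is I.1875.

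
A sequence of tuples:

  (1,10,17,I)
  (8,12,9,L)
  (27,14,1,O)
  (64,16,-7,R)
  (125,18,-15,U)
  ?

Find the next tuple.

First slot: perfect cubes: 1³, 2³, 3³, …; 1, 8, 27, 64, 125 → 216.
For the second slot, +2 each step: 10, 12, 14, 16, 18 → 20.
Third slot: 17, 9, 1, -7, -15 → -23 (−8 each step).
Letter: I, L, O, R, U → X (letters move forward 3 places in the alphabet).
So the next tuple is (216,20,-23,X).

(216,20,-23,X)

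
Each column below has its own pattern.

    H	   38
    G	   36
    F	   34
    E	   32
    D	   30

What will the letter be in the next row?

C

Letter — letters move back 1 place in the alphabet: H, G, F, E, D → C.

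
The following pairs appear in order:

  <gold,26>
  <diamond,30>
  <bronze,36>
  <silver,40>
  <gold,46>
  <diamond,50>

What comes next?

<bronze,56>

Rank: repeats gold → diamond → bronze → silver; gold, diamond, bronze, silver, gold, diamond → bronze.
For the second component, alternating steps +4, +6, +4, +6, …: 26, 30, 36, 40, 46, 50 → 56.
Putting it together: <bronze,56>.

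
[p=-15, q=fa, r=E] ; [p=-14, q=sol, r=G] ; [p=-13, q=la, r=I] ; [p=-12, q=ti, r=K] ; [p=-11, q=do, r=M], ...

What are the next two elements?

For the p, +1 each step: -15, -14, -13, -12, -11 → -10 → -9.
Q: runs through the solfège scale do→ti, so fa, sol, la, ti, do → re → mi.
R: E, G, I, K, M → O → Q (letters move forward 2 places in the alphabet).
So the next two elements are [p=-10, q=re, r=O] and [p=-9, q=mi, r=Q].

[p=-10, q=re, r=O], [p=-9, q=mi, r=Q]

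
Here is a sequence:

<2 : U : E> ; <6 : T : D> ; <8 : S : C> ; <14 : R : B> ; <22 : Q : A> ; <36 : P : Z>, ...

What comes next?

<58 : O : Y>

First part — each term is the sum of the two before it: 2, 6, 8, 14, 22, 36 → 58.
First letter: letters move back 1 place in the alphabet, so U, T, S, R, Q, P → O.
Second letter: E, D, C, B, A, Z → Y (letters move back 1 place in the alphabet, wrapping A→Z).
Putting it together: <58 : O : Y>.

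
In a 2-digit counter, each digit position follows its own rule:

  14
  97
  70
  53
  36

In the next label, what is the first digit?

1

First digit — −2 each step, mod 10: 1, 9, 7, 5, 3 → 1.
Second digit — +3 each step, mod 10: 4, 7, 0, 3, 6 → 9.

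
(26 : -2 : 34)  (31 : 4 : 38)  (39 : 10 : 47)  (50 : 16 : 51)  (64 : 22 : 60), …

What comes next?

First entry: differences are 5, 8, 11, … (increasing by 3 each time); 26, 31, 39, 50, 64 → 81.
Second entry: +6 each step; -2, 4, 10, 16, 22 → 28.
Third entry: alternating steps +4, +9, +4, +9, …, so 34, 38, 47, 51, 60 → 64.
So the next term is (81 : 28 : 64).

(81 : 28 : 64)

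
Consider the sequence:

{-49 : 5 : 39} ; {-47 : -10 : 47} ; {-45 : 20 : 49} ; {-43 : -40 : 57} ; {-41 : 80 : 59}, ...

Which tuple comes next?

First coordinate: +2 each step, so -49, -47, -45, -43, -41 → -39.
Second coordinate: 5, -10, 20, -40, 80 → -160 (×(-2) each step).
Third coordinate goes 39, 47, 49, 57, 59 → 67 (alternating steps +8, +2, +8, +2, …).
Putting it together: {-39 : -160 : 67}.

{-39 : -160 : 67}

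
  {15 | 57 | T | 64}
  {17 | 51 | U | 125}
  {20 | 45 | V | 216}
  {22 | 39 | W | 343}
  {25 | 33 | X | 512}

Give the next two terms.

{27 | 27 | Y | 729}, {30 | 21 | Z | 1000}

First coordinate: 15, 17, 20, 22, 25 → 27 → 30 (alternating steps +2, +3, +2, +3, …).
Second coordinate: 57, 51, 45, 39, 33 → 27 → 21 (−6 each step).
For the letter, letters move forward 1 place in the alphabet: T, U, V, W, X → Y → Z.
Fourth coordinate — perfect cubes: 4³, 5³, 6³, …: 64, 125, 216, 343, 512 → 729 → 1000.
So the next two terms are {27 | 27 | Y | 729} and {30 | 21 | Z | 1000}.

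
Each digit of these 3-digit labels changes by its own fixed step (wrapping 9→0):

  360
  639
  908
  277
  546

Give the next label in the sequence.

815

For the first digit, +3 each step, mod 10: 3, 6, 9, 2, 5 → 8.
Second digit: −3 each step, mod 10, so 6, 3, 0, 7, 4 → 1.
For the third digit, −1 each step, mod 10: 0, 9, 8, 7, 6 → 5.
So the next label is 815.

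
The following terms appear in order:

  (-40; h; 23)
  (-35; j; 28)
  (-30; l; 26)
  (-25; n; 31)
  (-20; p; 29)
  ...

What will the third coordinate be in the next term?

34

For the first coordinate, +5 each step: -40, -35, -30, -25, -20 → -15.
Letter goes h, j, l, n, p → r (letters move forward 2 places in the alphabet).
Third coordinate: 23, 28, 26, 31, 29 → 34 (alternating steps +5, −2, +5, −2, …).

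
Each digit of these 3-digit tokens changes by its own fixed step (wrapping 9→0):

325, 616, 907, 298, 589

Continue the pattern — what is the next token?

For the first digit, +3 each step, mod 10: 3, 6, 9, 2, 5 → 8.
For the second digit, −1 each step, mod 10: 2, 1, 0, 9, 8 → 7.
Third digit: 5, 6, 7, 8, 9 → 0 (+1 each step, mod 10).
Putting it together: 870.

870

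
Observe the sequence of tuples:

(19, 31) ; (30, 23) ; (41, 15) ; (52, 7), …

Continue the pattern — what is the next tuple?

First coordinate: 19, 30, 41, 52 → 63 (+11 each step).
Second coordinate goes 31, 23, 15, 7 → -1 (−8 each step).
So the next tuple is (63, -1).

(63, -1)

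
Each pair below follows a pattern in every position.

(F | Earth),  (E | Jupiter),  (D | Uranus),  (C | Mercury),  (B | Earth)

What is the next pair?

Letter: letters move back 1 place in the alphabet, so F, E, D, C, B → A.
Planet goes Earth, Jupiter, Uranus, Mercury, Earth → Jupiter (repeats Earth → Jupiter → Uranus → Mercury).
So the next pair is (A | Jupiter).

(A | Jupiter)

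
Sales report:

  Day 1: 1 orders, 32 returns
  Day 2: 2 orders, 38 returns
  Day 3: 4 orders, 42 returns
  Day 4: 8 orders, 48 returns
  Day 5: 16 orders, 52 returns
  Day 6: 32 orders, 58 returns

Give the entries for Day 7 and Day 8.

Orders — ×2 each step: 1, 2, 4, 8, 16, 32 → 64 → 128.
Returns goes 32, 38, 42, 48, 52, 58 → 62 → 68 (alternating steps +6, +4, +6, +4, …).
Putting the parts together: 64 orders, 62 returns and then 128 orders, 68 returns.

64 orders, 62 returns; 128 orders, 68 returns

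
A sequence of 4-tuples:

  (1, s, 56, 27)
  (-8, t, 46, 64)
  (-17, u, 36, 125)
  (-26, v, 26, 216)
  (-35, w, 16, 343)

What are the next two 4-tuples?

First coordinate: −9 each step, so 1, -8, -17, -26, -35 → -44 → -53.
Letter goes s, t, u, v, w → x → y (letters move forward 1 place in the alphabet).
Third coordinate: −10 each step; 56, 46, 36, 26, 16 → 6 → -4.
Fourth coordinate goes 27, 64, 125, 216, 343 → 512 → 729 (perfect cubes: 3³, 4³, 5³, …).
Putting the parts together: (-44, x, 6, 512) and then (-53, y, -4, 729).

(-44, x, 6, 512), (-53, y, -4, 729)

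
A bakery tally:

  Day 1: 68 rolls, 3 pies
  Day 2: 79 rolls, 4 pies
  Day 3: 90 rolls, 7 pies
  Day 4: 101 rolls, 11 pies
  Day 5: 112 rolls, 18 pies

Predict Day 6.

123 rolls, 29 pies

Rolls: +11 each step, so 68, 79, 90, 101, 112 → 123.
Pies: 3, 4, 7, 11, 18 → 29 (each term is the sum of the two before it).
Combining the parts gives 123 rolls, 29 pies.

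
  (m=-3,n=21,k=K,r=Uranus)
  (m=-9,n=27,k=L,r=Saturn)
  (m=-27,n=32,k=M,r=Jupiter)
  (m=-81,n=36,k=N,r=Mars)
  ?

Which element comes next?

(m=-243,n=39,k=O,r=Earth)

M: ×3 each step, so -3, -9, -27, -81 → -243.
N goes 21, 27, 32, 36 → 39 (differences are 6, 5, 4, … (decreasing by 1 each time)).
K: K, L, M, N → O (letters move forward 1 place in the alphabet).
R: Uranus, Saturn, Jupiter, Mars → Earth (runs backward through the planets Mercury→Neptune).
Combining the parts gives (m=-243,n=39,k=O,r=Earth).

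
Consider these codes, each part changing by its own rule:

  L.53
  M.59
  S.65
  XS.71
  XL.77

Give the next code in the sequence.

L.83

Size: runs backward through clothing sizes XS→XL, so L, M, S, XS, XL → L.
Second component: 53, 59, 65, 71, 77 → 83 (+6 each step).
Putting it together: L.83.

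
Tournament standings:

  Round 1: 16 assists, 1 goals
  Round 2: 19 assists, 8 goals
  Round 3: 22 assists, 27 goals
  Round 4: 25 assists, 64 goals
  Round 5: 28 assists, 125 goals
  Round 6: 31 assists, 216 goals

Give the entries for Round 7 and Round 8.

For the assists, +3 each step: 16, 19, 22, 25, 28, 31 → 34 → 37.
Goals — perfect cubes: 1³, 2³, 3³, …: 1, 8, 27, 64, 125, 216 → 343 → 512.
Putting the parts together: 34 assists, 343 goals and then 37 assists, 512 goals.

34 assists, 343 goals; 37 assists, 512 goals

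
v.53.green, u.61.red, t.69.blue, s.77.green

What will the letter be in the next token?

Letter: letters move back 1 place in the alphabet; v, u, t, s → r.
Second component goes 53, 61, 69, 77 → 85 (+8 each step).
Colour: repeats green → red → blue; green, red, blue, green → red.

r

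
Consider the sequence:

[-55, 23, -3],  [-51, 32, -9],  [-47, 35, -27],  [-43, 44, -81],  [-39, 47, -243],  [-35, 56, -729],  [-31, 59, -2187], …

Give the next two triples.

First entry: -55, -51, -47, -43, -39, -35, -31 → -27 → -23 (+4 each step).
Second entry: 23, 32, 35, 44, 47, 56, 59 → 68 → 71 (alternating steps +9, +3, +9, +3, …).
Third entry: ×3 each step, so -3, -9, -27, -81, -243, -729, -2187 → -6561 → -19683.
So the next two triples are [-27, 68, -6561] and [-23, 71, -19683].

[-27, 68, -6561], [-23, 71, -19683]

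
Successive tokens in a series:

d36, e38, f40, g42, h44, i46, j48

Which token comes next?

k50

Letter: letters move forward 1 place in the alphabet, so d, e, f, g, h, i, j → k.
For the second component, +2 each step: 36, 38, 40, 42, 44, 46, 48 → 50.
Putting it together: k50.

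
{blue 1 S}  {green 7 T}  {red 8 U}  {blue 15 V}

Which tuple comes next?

{green 23 W}

Colour goes blue, green, red, blue → green (repeats blue → green → red).
Second value: each term is the sum of the two before it; 1, 7, 8, 15 → 23.
Letter: letters move forward 1 place in the alphabet, so S, T, U, V → W.
Combining the parts gives {green 23 W}.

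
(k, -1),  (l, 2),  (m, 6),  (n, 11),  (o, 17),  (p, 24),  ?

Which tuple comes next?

For the letter, letters move forward 1 place in the alphabet: k, l, m, n, o, p → q.
Second value: -1, 2, 6, 11, 17, 24 → 32 (differences are 3, 4, 5, … (increasing by 1 each time)).
Combining the parts gives (q, 32).

(q, 32)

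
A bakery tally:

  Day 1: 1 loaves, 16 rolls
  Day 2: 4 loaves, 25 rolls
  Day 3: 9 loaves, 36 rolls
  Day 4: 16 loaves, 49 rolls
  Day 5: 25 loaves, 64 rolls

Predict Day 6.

For the loaves, perfect squares: 1², 2², 3², …: 1, 4, 9, 16, 25 → 36.
Rolls: 16, 25, 36, 49, 64 → 81 (perfect squares: 4², 5², 6², …).
Combining the parts gives 36 loaves, 81 rolls.

36 loaves, 81 rolls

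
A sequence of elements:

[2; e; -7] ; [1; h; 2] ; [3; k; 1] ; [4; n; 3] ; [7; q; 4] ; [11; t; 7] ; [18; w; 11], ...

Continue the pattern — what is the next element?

[29; z; 18]

First value: each term is the sum of the two before it; 2, 1, 3, 4, 7, 11, 18 → 29.
Letter — letters move forward 3 places in the alphabet: e, h, k, n, q, t, w → z.
For the third value, always the previous value of the first value: -7, 2, 1, 3, 4, 7, 11 → 18.
Putting it together: [29; z; 18].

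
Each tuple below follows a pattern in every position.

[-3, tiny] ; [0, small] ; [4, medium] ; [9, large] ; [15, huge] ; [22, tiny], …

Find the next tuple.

[30, small]

First value: differences are 3, 4, 5, … (increasing by 1 each time); -3, 0, 4, 9, 15, 22 → 30.
Size goes tiny, small, medium, large, huge, tiny → small (repeats tiny → small → medium → large → huge).
Combining the parts gives [30, small].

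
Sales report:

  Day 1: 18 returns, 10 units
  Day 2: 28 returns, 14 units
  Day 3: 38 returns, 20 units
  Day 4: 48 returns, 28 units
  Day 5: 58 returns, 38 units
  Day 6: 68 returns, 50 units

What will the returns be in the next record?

78

Returns goes 18, 28, 38, 48, 58, 68 → 78 (+10 each step).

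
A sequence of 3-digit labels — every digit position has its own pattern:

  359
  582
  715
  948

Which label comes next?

171

First digit goes 3, 5, 7, 9 → 1 (+2 each step, mod 10).
Second digit goes 5, 8, 1, 4 → 7 (+3 each step, mod 10).
Third digit: +3 each step, mod 10, so 9, 2, 5, 8 → 1.
Putting it together: 171.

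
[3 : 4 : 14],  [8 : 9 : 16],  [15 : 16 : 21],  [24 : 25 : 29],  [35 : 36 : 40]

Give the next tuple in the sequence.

[48 : 49 : 54]

First coordinate: differences are 5, 7, 9, … (increasing by 2 each time), so 3, 8, 15, 24, 35 → 48.
Second coordinate — perfect squares: 2², 3², 4², …: 4, 9, 16, 25, 36 → 49.
Third coordinate: differences are 2, 5, 8, … (increasing by 3 each time); 14, 16, 21, 29, 40 → 54.
Combining the parts gives [48 : 49 : 54].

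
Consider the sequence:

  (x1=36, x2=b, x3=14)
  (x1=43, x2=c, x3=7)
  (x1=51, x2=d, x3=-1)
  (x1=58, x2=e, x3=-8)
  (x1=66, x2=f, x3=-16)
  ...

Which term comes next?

X1 goes 36, 43, 51, 58, 66 → 73 (alternating steps +7, +8, +7, +8, …).
X2: b, c, d, e, f → g (letters move forward 1 place in the alphabet).
X3 goes 14, 7, -1, -8, -16 → -23 (together with the x1 always sums to 50).
Combining the parts gives (x1=73, x2=g, x3=-23).

(x1=73, x2=g, x3=-23)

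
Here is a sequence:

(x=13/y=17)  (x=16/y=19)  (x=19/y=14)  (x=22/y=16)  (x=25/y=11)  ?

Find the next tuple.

X: +3 each step, so 13, 16, 19, 22, 25 → 28.
Y: 17, 19, 14, 16, 11 → 13 (alternating steps +2, −5, +2, −5, …).
Combining the parts gives (x=28/y=13).

(x=28/y=13)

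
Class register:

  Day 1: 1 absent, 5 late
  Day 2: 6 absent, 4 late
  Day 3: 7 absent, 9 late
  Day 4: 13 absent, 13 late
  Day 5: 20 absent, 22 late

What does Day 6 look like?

Absent: each term is the sum of the two before it, so 1, 6, 7, 13, 20 → 33.
Late: each term is the sum of the two before it, so 5, 4, 9, 13, 22 → 35.
Combining the parts gives 33 absent, 35 late.

33 absent, 35 late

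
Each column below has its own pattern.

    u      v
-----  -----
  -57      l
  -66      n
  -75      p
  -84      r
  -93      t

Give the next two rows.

-102  v; -111  x

Column u: −9 each step; -57, -66, -75, -84, -93 → -102 → -111.
For the column v, letters move forward 2 places in the alphabet: l, n, p, r, t → v → x.
Putting the parts together: -102  v and then -111  x.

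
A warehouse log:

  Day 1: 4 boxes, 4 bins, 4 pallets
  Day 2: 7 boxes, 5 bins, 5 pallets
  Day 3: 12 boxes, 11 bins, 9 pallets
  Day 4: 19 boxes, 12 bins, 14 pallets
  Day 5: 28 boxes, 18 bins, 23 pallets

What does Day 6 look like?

Boxes: differences are 3, 5, 7, … (increasing by 2 each time), so 4, 7, 12, 19, 28 → 39.
Bins — alternating steps +1, +6, +1, +6, …: 4, 5, 11, 12, 18 → 19.
Pallets — each term is the sum of the two before it: 4, 5, 9, 14, 23 → 37.
Putting it together: 39 boxes, 19 bins, 37 pallets.

39 boxes, 19 bins, 37 pallets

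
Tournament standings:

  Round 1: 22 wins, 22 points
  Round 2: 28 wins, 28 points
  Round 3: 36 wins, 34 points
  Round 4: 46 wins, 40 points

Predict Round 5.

58 wins, 46 points

Wins goes 22, 28, 36, 46 → 58 (differences are 6, 8, 10, … (increasing by 2 each time)).
For the points, +6 each step: 22, 28, 34, 40 → 46.
Combining the parts gives 58 wins, 46 points.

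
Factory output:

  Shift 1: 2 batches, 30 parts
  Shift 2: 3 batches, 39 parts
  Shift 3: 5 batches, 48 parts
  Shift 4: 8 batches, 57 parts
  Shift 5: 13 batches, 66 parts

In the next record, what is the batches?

21

Batches: each term is the sum of the two before it, so 2, 3, 5, 8, 13 → 21.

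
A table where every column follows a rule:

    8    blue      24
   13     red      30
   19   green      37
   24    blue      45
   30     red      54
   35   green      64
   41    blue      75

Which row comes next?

46  red  87

First component: alternating steps +5, +6, +5, +6, …; 8, 13, 19, 24, 30, 35, 41 → 46.
Colour: repeats blue → red → green, so blue, red, green, blue, red, green, blue → red.
Third component: differences are 6, 7, 8, … (increasing by 1 each time), so 24, 30, 37, 45, 54, 64, 75 → 87.
Combining the parts gives 46  red  87.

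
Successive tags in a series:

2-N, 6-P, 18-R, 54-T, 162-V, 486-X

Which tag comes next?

1458-Z

First component: ×3 each step, so 2, 6, 18, 54, 162, 486 → 1458.
Letter goes N, P, R, T, V, X → Z (letters move forward 2 places in the alphabet).
So the next tag is 1458-Z.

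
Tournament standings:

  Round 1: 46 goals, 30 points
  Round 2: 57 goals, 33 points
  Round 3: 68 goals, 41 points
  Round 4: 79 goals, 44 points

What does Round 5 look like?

90 goals, 52 points

Goals: +11 each step, so 46, 57, 68, 79 → 90.
Points: alternating steps +3, +8, +3, +8, …, so 30, 33, 41, 44 → 52.
Combining the parts gives 90 goals, 52 points.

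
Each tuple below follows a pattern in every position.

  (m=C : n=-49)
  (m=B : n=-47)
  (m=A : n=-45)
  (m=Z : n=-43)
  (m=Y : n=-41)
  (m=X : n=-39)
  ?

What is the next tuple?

(m=W : n=-37)

M: C, B, A, Z, Y, X → W (letters move back 1 place in the alphabet, wrapping A→Z).
N goes -49, -47, -45, -43, -41, -39 → -37 (+2 each step).
Putting it together: (m=W : n=-37).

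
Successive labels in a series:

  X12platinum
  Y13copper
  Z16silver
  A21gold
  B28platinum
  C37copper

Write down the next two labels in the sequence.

Letter — letters move forward 1 place in the alphabet, wrapping Z→A: X, Y, Z, A, B, C → D → E.
Second component goes 12, 13, 16, 21, 28, 37 → 48 → 61 (differences are 1, 3, 5, … (increasing by 2 each time)).
Metal goes platinum, copper, silver, gold, platinum, copper → silver → gold (repeats platinum → copper → silver → gold).
Putting the parts together: D48silver and then E61gold.

D48silver then E61gold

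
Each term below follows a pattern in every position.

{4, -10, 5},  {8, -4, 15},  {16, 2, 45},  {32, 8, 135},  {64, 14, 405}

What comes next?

First value: ×2 each step; 4, 8, 16, 32, 64 → 128.
Second value: +6 each step; -10, -4, 2, 8, 14 → 20.
Third value — ×3 each step: 5, 15, 45, 135, 405 → 1215.
Putting it together: {128, 20, 1215}.

{128, 20, 1215}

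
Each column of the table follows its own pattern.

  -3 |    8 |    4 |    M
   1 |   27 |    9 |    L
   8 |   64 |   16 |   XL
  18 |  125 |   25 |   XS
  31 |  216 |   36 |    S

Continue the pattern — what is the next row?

47  343  49  M

First component: differences are 4, 7, 10, … (increasing by 3 each time), so -3, 1, 8, 18, 31 → 47.
Second component: perfect cubes: 2³, 3³, 4³, …; 8, 27, 64, 125, 216 → 343.
Third component goes 4, 9, 16, 25, 36 → 49 (perfect squares: 2², 3², 4², …).
Size: runs through clothing sizes XS→XL, so M, L, XL, XS, S → M.
So the next row is 47  343  49  M.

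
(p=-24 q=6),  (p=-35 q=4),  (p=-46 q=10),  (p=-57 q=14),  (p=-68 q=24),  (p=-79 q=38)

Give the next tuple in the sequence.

P: −11 each step, so -24, -35, -46, -57, -68, -79 → -90.
Q — each term is the sum of the two before it: 6, 4, 10, 14, 24, 38 → 62.
So the next tuple is (p=-90 q=62).

(p=-90 q=62)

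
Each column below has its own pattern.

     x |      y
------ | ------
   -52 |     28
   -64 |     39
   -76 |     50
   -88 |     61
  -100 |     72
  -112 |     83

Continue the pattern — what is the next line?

-124  94

Column x: −12 each step, so -52, -64, -76, -88, -100, -112 → -124.
Column y: +11 each step; 28, 39, 50, 61, 72, 83 → 94.
Combining the parts gives -124  94.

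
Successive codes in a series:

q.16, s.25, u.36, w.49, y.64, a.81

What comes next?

c.100

Letter: letters move forward 2 places in the alphabet, wrapping Z→A; q, s, u, w, y, a → c.
Second component: 16, 25, 36, 49, 64, 81 → 100 (perfect squares: 4², 5², 6², …).
Combining the parts gives c.100.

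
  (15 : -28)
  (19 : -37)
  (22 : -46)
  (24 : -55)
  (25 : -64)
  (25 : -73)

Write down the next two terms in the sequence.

(24 : -82), (22 : -91)

First value — differences are 4, 3, 2, … (decreasing by 1 each time): 15, 19, 22, 24, 25, 25 → 24 → 22.
Second value goes -28, -37, -46, -55, -64, -73 → -82 → -91 (−9 each step).
Putting the parts together: (24 : -82) and then (22 : -91).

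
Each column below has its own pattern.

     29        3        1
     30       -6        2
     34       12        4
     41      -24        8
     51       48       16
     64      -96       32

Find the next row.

First component: differences are 1, 4, 7, … (increasing by 3 each time), so 29, 30, 34, 41, 51, 64 → 80.
For the second component, ×(-2) each step: 3, -6, 12, -24, 48, -96 → 192.
Third component goes 1, 2, 4, 8, 16, 32 → 64 (×2 each step).
Combining the parts gives 80  192  64.

80  192  64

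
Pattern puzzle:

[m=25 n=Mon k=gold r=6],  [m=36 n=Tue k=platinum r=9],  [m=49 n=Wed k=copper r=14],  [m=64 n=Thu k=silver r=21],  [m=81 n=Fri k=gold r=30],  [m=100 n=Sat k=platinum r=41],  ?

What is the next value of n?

N — runs through the weekdays Mon→Sun: Mon, Tue, Wed, Thu, Fri, Sat → Sun.

Sun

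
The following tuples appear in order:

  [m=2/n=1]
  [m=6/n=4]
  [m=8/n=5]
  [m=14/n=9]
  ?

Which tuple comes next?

M — each term is the sum of the two before it: 2, 6, 8, 14 → 22.
N goes 1, 4, 5, 9 → 14 (each term is the sum of the two before it).
Putting it together: [m=22/n=14].

[m=22/n=14]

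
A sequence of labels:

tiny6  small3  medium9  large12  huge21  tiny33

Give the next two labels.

small54, medium87

Size: repeats tiny → small → medium → large → huge; tiny, small, medium, large, huge, tiny → small → medium.
For the second component, each term is the sum of the two before it: 6, 3, 9, 12, 21, 33 → 54 → 87.
Putting the parts together: small54 and then medium87.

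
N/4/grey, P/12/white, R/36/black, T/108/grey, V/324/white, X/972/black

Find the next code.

Z/2916/grey

Letter goes N, P, R, T, V, X → Z (letters move forward 2 places in the alphabet).
Second component: ×3 each step, so 4, 12, 36, 108, 324, 972 → 2916.
Shade: repeats grey → white → black; grey, white, black, grey, white, black → grey.
So the next code is Z/2916/grey.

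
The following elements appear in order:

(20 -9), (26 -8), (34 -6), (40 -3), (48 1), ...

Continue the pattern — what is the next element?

First part: alternating steps +6, +8, +6, +8, …; 20, 26, 34, 40, 48 → 54.
Second part: differences are 1, 2, 3, … (increasing by 1 each time); -9, -8, -6, -3, 1 → 6.
So the next element is (54 6).

(54 6)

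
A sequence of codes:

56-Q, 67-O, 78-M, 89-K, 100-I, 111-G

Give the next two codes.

122-E, 133-C

For the first component, +11 each step: 56, 67, 78, 89, 100, 111 → 122 → 133.
Letter: letters move back 2 places in the alphabet, so Q, O, M, K, I, G → E → C.
Putting the parts together: 122-E and then 133-C.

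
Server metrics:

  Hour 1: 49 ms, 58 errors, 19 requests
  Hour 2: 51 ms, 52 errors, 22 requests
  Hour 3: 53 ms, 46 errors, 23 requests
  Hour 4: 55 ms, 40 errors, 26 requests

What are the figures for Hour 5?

57 ms, 34 errors, 27 requests

Ms — +2 each step: 49, 51, 53, 55 → 57.
Errors: −6 each step; 58, 52, 46, 40 → 34.
Requests: 19, 22, 23, 26 → 27 (alternating steps +3, +1, +3, +1, …).
So the next row is 57 ms, 34 errors, 27 requests.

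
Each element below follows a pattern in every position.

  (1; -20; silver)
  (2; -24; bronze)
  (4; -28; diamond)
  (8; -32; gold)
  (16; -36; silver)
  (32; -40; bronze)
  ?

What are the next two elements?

(64; -44; diamond), (128; -48; gold)

First value: ×2 each step; 1, 2, 4, 8, 16, 32 → 64 → 128.
Second value: −4 each step; -20, -24, -28, -32, -36, -40 → -44 → -48.
For the rank, repeats silver → bronze → diamond → gold: silver, bronze, diamond, gold, silver, bronze → diamond → gold.
So the next two elements are (64; -44; diamond) and (128; -48; gold).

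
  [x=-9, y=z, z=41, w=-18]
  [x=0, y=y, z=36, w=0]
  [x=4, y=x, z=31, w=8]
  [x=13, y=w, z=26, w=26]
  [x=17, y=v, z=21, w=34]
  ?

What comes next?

[x=26, y=u, z=16, w=52]

X: -9, 0, 4, 13, 17 → 26 (alternating steps +9, +4, +9, +4, …).
Y: letters move back 1 place in the alphabet; z, y, x, w, v → u.
Z: −5 each step, so 41, 36, 31, 26, 21 → 16.
W: always 2 × the x, so -18, 0, 8, 26, 34 → 52.
So the next term is [x=26, y=u, z=16, w=52].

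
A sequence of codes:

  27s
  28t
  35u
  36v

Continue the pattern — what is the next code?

43w

First component: alternating steps +1, +7, +1, +7, …, so 27, 28, 35, 36 → 43.
Letter — letters move forward 1 place in the alphabet: s, t, u, v → w.
Putting it together: 43w.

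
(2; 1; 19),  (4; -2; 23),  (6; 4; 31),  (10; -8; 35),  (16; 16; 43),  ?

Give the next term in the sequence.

(26; -32; 47)

First coordinate: each term is the sum of the two before it, so 2, 4, 6, 10, 16 → 26.
For the second coordinate, ×(-2) each step: 1, -2, 4, -8, 16 → -32.
For the third coordinate, alternating steps +4, +8, +4, +8, …: 19, 23, 31, 35, 43 → 47.
Combining the parts gives (26; -32; 47).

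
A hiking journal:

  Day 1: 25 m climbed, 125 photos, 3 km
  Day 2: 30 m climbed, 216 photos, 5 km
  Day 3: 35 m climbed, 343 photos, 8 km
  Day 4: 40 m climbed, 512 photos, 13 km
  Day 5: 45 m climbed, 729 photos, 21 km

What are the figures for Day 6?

M climbed goes 25, 30, 35, 40, 45 → 50 (+5 each step).
Photos goes 125, 216, 343, 512, 729 → 1000 (perfect cubes: 5³, 6³, 7³, …).
Km — each term is the sum of the two before it: 3, 5, 8, 13, 21 → 34.
Combining the parts gives 50 m climbed, 1000 photos, 34 km.

50 m climbed, 1000 photos, 34 km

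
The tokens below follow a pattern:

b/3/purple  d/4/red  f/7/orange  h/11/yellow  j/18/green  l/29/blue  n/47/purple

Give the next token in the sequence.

Letter goes b, d, f, h, j, l, n → p (letters move forward 2 places in the alphabet).
For the second component, each term is the sum of the two before it: 3, 4, 7, 11, 18, 29, 47 → 76.
Colour: repeats purple → red → orange → yellow → green → blue, so purple, red, orange, yellow, green, blue, purple → red.
So the next token is p/76/red.

p/76/red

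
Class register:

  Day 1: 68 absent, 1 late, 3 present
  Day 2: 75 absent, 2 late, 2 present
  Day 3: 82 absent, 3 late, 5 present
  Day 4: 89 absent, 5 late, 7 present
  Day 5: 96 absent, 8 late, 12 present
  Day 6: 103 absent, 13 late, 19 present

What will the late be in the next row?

21

Late: each term is the sum of the two before it; 1, 2, 3, 5, 8, 13 → 21.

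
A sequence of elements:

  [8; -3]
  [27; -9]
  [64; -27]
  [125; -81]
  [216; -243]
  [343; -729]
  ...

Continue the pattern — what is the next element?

First coordinate goes 8, 27, 64, 125, 216, 343 → 512 (perfect cubes: 2³, 3³, 4³, …).
Second coordinate — ×3 each step: -3, -9, -27, -81, -243, -729 → -2187.
So the next element is [512; -2187].

[512; -2187]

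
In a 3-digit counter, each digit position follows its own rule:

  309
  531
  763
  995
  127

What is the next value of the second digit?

Second digit: +3 each step, mod 10, so 0, 3, 6, 9, 2 → 5.

5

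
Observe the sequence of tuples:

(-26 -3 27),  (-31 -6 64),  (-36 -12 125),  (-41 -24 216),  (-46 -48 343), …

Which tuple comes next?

(-51 -96 512)

First entry: −5 each step; -26, -31, -36, -41, -46 → -51.
For the second entry, ×2 each step: -3, -6, -12, -24, -48 → -96.
Third entry: 27, 64, 125, 216, 343 → 512 (perfect cubes: 3³, 4³, 5³, …).
Putting it together: (-51 -96 512).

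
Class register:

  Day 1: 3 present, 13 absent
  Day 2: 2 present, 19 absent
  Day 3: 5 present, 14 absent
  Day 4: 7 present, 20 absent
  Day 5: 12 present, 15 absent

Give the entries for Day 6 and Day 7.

Present: 3, 2, 5, 7, 12 → 19 → 31 (each term is the sum of the two before it).
Absent: alternating steps +6, −5, +6, −5, …, so 13, 19, 14, 20, 15 → 21 → 16.
Putting the parts together: 19 present, 21 absent and then 31 present, 16 absent.

19 present, 21 absent; 31 present, 16 absent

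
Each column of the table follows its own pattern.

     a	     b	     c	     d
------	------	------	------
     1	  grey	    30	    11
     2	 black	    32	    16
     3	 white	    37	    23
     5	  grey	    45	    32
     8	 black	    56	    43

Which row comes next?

13  white  70  56

Column a: each term is the sum of the two before it; 1, 2, 3, 5, 8 → 13.
For the column b, repeats grey → black → white: grey, black, white, grey, black → white.
Column c: 30, 32, 37, 45, 56 → 70 (differences are 2, 5, 8, … (increasing by 3 each time)).
Column d — differences are 5, 7, 9, … (increasing by 2 each time): 11, 16, 23, 32, 43 → 56.
Combining the parts gives 13  white  70  56.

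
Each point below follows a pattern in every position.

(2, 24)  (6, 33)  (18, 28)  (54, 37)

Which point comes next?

(162, 32)

First value: ×3 each step, so 2, 6, 18, 54 → 162.
Second value: alternating steps +9, −5, +9, −5, …, so 24, 33, 28, 37 → 32.
So the next point is (162, 32).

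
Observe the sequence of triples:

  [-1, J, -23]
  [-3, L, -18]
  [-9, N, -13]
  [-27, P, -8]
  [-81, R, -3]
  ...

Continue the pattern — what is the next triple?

First value: ×3 each step, so -1, -3, -9, -27, -81 → -243.
Letter goes J, L, N, P, R → T (letters move forward 2 places in the alphabet).
Third value: +5 each step, so -23, -18, -13, -8, -3 → 2.
So the next triple is [-243, T, 2].

[-243, T, 2]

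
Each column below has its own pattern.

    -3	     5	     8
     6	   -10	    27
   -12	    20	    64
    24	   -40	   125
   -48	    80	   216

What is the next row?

First component: ×(-2) each step, so -3, 6, -12, 24, -48 → 96.
Second component: ×(-2) each step; 5, -10, 20, -40, 80 → -160.
For the third component, perfect cubes: 2³, 3³, 4³, …: 8, 27, 64, 125, 216 → 343.
Putting it together: 96  -160  343.

96  -160  343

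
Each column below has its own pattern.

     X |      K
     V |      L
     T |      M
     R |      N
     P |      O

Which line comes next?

First letter: X, V, T, R, P → N (letters move back 2 places in the alphabet).
For the second letter, letters move forward 1 place in the alphabet: K, L, M, N, O → P.
Putting it together: N  P.

N  P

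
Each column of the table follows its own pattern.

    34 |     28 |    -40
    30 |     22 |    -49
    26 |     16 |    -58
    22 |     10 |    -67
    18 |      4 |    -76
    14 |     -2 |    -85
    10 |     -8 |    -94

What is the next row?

For the first component, −4 each step: 34, 30, 26, 22, 18, 14, 10 → 6.
Second component goes 28, 22, 16, 10, 4, -2, -8 → -14 (−6 each step).
Third component: −9 each step, so -40, -49, -58, -67, -76, -85, -94 → -103.
Putting it together: 6  -14  -103.

6  -14  -103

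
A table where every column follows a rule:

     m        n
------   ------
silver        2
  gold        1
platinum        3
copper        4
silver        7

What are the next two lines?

Column m — repeats silver → gold → platinum → copper: silver, gold, platinum, copper, silver → gold → platinum.
Column n: each term is the sum of the two before it; 2, 1, 3, 4, 7 → 11 → 18.
So the next two lines are gold  11 and platinum  18.

gold  11; platinum  18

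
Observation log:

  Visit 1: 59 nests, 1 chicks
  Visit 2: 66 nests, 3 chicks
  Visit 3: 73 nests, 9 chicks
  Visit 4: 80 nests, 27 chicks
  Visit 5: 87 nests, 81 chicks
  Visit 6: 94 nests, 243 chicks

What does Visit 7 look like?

101 nests, 729 chicks

Nests goes 59, 66, 73, 80, 87, 94 → 101 (+7 each step).
Chicks: 1, 3, 9, 27, 81, 243 → 729 (×3 each step).
So the next record is 101 nests, 729 chicks.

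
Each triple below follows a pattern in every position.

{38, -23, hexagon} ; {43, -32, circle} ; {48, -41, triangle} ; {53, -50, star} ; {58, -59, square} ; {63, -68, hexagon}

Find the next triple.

First value — +5 each step: 38, 43, 48, 53, 58, 63 → 68.
For the second value, −9 each step: -23, -32, -41, -50, -59, -68 → -77.
Shape — repeats hexagon → circle → triangle → star → square: hexagon, circle, triangle, star, square, hexagon → circle.
Combining the parts gives {68, -77, circle}.

{68, -77, circle}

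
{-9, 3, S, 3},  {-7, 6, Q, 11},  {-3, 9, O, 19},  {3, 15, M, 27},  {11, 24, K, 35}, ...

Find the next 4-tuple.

First value: -9, -7, -3, 3, 11 → 21 (differences are 2, 4, 6, … (increasing by 2 each time)).
Second value: 3, 6, 9, 15, 24 → 39 (each term is the sum of the two before it).
Letter: S, Q, O, M, K → I (letters move back 2 places in the alphabet).
Fourth value: +8 each step, so 3, 11, 19, 27, 35 → 43.
Putting it together: {21, 39, I, 43}.

{21, 39, I, 43}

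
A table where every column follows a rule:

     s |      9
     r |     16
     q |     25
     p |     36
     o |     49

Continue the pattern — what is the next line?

Letter — letters move back 1 place in the alphabet: s, r, q, p, o → n.
Second component — perfect squares: 3², 4², 5², …: 9, 16, 25, 36, 49 → 64.
Putting it together: n  64.

n  64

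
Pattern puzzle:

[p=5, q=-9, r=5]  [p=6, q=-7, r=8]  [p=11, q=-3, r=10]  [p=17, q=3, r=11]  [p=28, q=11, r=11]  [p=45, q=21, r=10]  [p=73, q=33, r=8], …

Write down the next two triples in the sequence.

[p=118, q=47, r=5], [p=191, q=63, r=1]

P: each term is the sum of the two before it; 5, 6, 11, 17, 28, 45, 73 → 118 → 191.
Q: differences are 2, 4, 6, … (increasing by 2 each time); -9, -7, -3, 3, 11, 21, 33 → 47 → 63.
R: differences are 3, 2, 1, … (decreasing by 1 each time); 5, 8, 10, 11, 11, 10, 8 → 5 → 1.
So the next two triples are [p=118, q=47, r=5] and [p=191, q=63, r=1].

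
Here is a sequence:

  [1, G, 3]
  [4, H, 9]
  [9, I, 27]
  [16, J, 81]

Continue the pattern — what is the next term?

First component: 1, 4, 9, 16 → 25 (perfect squares: 1², 2², 3², …).
Letter goes G, H, I, J → K (letters move forward 1 place in the alphabet).
Third component: 3, 9, 27, 81 → 243 (×3 each step).
So the next term is [25, K, 243].

[25, K, 243]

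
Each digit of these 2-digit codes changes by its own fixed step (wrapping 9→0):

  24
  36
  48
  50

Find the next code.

62

First digit: +1 each step, mod 10; 2, 3, 4, 5 → 6.
Second digit: +2 each step, mod 10, so 4, 6, 8, 0 → 2.
So the next code is 62.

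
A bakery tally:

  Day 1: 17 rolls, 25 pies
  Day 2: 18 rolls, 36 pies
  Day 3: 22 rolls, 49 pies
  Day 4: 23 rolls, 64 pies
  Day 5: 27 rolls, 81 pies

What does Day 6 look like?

Rolls: 17, 18, 22, 23, 27 → 28 (alternating steps +1, +4, +1, +4, …).
Pies: perfect squares: 5², 6², 7², …; 25, 36, 49, 64, 81 → 100.
So the next line is 28 rolls, 100 pies.

28 rolls, 100 pies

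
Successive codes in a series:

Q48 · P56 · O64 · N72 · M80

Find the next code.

Letter: Q, P, O, N, M → L (letters move back 1 place in the alphabet).
Second component — +8 each step: 48, 56, 64, 72, 80 → 88.
Putting it together: L88.

L88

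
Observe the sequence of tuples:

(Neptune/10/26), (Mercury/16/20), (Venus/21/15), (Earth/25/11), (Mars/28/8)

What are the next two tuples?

(Jupiter/30/6), (Saturn/31/5)

Planet: runs through the planets Mercury→Neptune, so Neptune, Mercury, Venus, Earth, Mars → Jupiter → Saturn.
Second coordinate — differences are 6, 5, 4, … (decreasing by 1 each time): 10, 16, 21, 25, 28 → 30 → 31.
Third coordinate: together with the second coordinate always sums to 36; 26, 20, 15, 11, 8 → 6 → 5.
Putting the parts together: (Jupiter/30/6) and then (Saturn/31/5).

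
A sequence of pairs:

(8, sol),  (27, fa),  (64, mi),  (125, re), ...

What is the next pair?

First part goes 8, 27, 64, 125 → 216 (perfect cubes: 2³, 3³, 4³, …).
Note: runs backward through the solfège scale do→ti, so sol, fa, mi, re → do.
So the next pair is (216, do).

(216, do)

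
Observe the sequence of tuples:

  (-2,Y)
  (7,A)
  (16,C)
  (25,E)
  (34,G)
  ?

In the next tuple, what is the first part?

First part: -2, 7, 16, 25, 34 → 43 (+9 each step).

43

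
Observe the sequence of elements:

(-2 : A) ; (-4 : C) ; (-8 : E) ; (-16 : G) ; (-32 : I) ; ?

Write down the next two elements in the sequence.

(-64 : K), (-128 : M)

First value: -2, -4, -8, -16, -32 → -64 → -128 (×2 each step).
Letter: letters move forward 2 places in the alphabet, so A, C, E, G, I → K → M.
So the next two elements are (-64 : K) and (-128 : M).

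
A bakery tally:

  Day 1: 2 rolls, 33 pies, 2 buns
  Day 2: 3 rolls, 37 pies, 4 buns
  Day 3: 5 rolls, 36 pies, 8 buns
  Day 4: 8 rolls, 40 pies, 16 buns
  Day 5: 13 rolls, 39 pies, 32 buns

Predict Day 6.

Rolls: each term is the sum of the two before it, so 2, 3, 5, 8, 13 → 21.
Pies goes 33, 37, 36, 40, 39 → 43 (alternating steps +4, −1, +4, −1, …).
Buns — ×2 each step: 2, 4, 8, 16, 32 → 64.
So the next row is 21 rolls, 43 pies, 64 buns.

21 rolls, 43 pies, 64 buns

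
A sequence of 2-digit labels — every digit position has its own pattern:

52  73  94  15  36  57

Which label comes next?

78

First digit — +2 each step, mod 10: 5, 7, 9, 1, 3, 5 → 7.
Second digit: +1 each step, mod 10; 2, 3, 4, 5, 6, 7 → 8.
Putting it together: 78.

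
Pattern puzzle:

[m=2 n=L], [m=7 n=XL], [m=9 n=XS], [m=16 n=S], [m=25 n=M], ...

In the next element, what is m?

41

M: 2, 7, 9, 16, 25 → 41 (each term is the sum of the two before it).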